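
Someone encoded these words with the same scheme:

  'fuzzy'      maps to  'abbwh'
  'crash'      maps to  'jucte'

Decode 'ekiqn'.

logic

The output letters match the input read backwards, each shifted +2: fuzzy reversed is yzzuf. Read the word backwards and shift each letter +2.
Undoing it on ekiqn: shift back: e−2=c, k−2=i, i−2=g, q−2=o, n−2=l → cigol; then reverse → logic.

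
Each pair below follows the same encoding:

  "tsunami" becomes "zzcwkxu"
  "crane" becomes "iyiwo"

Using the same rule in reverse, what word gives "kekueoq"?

exclude

In tsunami: t→z is +6, s→z is +7, u→c is +8, n→w is +9 — the shift increases by 1 each position. Each letter shifts forward by (position + 6), i.e. 6, 7, 8, … — the shift grows by one for each successive letter.
Undoing it on kekueoq: k−6=e, e−7=x, k−8=c, u−9=l, e−10=u, o−11=d, q−12=e.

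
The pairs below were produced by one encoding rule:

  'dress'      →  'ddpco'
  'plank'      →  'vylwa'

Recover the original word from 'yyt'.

inn

The output letters match the input read backwards, each shifted +11: dress reversed is sserd. The word is reversed, then every letter is shifted forward by 11.
Decoding yyt: shift back: y−11=n, y−11=n, t−11=i → nni; then reverse → inn.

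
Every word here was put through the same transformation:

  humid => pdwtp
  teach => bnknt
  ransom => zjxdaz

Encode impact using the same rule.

Each letter shifts forward by (position + 8), i.e. 8, 9, 10, … — the shift grows by one for each successive letter.
Applying it to impact: i+8=q, m+9=v, p+10=z, a+11=l, c+12=o, t+13=g.

qvzlog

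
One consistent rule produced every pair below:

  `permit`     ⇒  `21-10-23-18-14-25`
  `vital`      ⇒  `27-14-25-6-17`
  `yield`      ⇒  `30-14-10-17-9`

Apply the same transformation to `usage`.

26-24-6-12-10

p is letter #16 and maps to 21: an offset of 5. The number is (letter's place in the alphabet, a=1) + 5.
On usage: u=21→26, s=19→24, a=1→6, g=7→12, e=5→10.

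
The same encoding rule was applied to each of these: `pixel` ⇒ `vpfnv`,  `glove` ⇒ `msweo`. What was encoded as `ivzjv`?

coral

In pixel: p→v is +6, i→p is +7, x→f is +8, e→n is +9 — the shift increases by 1 each position. The shift increases by 1 at each position, starting from +6: 6, 7, 8, ….
Decoding ivzjv: i−6=c, v−7=o, z−8=r, j−9=a, v−10=l.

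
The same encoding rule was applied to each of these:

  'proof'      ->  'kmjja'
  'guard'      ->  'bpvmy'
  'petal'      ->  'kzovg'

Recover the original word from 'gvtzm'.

Compare letters: p→k is +21, r→m is +21, o→j is +21 — a constant shift. Each letter is shifted forward by 21 in the alphabet (a Caesar shift of +21).
Decoding gvtzm: g−21=l, v−21=a, t−21=y, z−21=e, m−21=r.

layer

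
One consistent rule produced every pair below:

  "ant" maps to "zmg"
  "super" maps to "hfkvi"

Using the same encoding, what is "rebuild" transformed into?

ivyfrow

Each pair mirrors across the alphabet (a↔z, n↔m, t↔g): positions sum to 25. This is the alphabet-reversal cipher (Atbash): a becomes z, b becomes y, etc.
Applying it to rebuild: r↔i, e↔v, b↔y, u↔f, i↔r, l↔o, d↔w.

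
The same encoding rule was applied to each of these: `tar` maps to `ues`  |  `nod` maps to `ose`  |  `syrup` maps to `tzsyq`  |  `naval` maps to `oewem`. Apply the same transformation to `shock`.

The shift depends on letter class: consonant t→u is +1, but vowel a→e is +4. Vowels shift forward by 4 and consonants shift forward by 1.
Applying it to shock: s(cons)+1=t, h(cons)+1=i, o(vowel)+4=s, c(cons)+1=d, k(cons)+1=l.

tisdl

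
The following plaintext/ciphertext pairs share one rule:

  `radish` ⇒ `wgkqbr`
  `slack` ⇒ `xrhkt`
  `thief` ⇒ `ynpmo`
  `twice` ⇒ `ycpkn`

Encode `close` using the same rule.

The shift increases by 1 at each position, starting from +5: 5, 6, 7, ….
On close: c+5=h, l+6=r, o+7=v, s+8=a, e+9=n.

hrvan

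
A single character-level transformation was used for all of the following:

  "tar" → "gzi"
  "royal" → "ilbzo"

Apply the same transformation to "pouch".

klfxs

Each pair mirrors across the alphabet (t↔g, a↔z, r↔i): positions sum to 25. Letters are reflected about the middle of the alphabet (position → 25−position): Atbash.
On pouch: p↔k, o↔l, u↔f, c↔x, h↔s.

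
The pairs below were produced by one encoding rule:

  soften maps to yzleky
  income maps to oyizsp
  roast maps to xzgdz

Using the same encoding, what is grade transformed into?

Shifts by position in soften: pos 0: s→y (+6), pos 1: o→z (+11), pos 2: f→l (+6), pos 3: t→e (+11) — repeating every 2. It's a Vigenère-style cipher with numeric key [6,11]: position i shifts by key[i mod 2].
Applying it to grade: g+6=m, r+11=c, a+6=g, d+11=o, e+6=k.

mcgok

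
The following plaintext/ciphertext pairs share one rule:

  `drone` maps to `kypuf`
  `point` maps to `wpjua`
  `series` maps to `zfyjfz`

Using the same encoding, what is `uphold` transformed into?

vwopsk

The rule splits by letter class: vowels +1, consonants +7.
For uphold: u(vowel)+1=v, p(cons)+7=w, h(cons)+7=o, o(vowel)+1=p, l(cons)+7=s, d(cons)+7=k.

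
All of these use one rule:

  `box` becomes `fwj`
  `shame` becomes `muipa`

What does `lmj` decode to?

bed

The output letters match the input read backwards, each shifted +8: box reversed is xob. The word is reversed, then every letter is shifted forward by 8.
Undoing it on lmj: shift back: l−8=d, m−8=e, j−8=b → deb; then reverse → bed.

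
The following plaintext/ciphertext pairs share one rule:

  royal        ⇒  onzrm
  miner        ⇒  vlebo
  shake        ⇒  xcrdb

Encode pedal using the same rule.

r(17)→o(14) and o(14)→n(13) fit y≡9x+17 (mod 26); the inverse of 9 mod 26 is 3. Each letter's alphabet position (a=0..z=25) is mapped through 9·x+17 mod 26 — an affine cipher.
Applying it to pedal: p(15)→9·15+17≡22=w; e(4)→9·4+17≡1=b; d(3)→9·3+17≡18=s; a(0)→9·0+17≡17=r; l(11)→9·11+17≡12=m (all mod 26).

wbsrm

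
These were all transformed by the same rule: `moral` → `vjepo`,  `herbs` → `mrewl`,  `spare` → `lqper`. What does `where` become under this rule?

Treating letters as 0–25, the rule is x ↦ 7x + 15 (mod 26).
For where: w(22)→7·22+15≡13=n; h(7)→7·7+15≡12=m; e(4)→7·4+15≡17=r; r(17)→7·17+15≡4=e; e(4)→7·4+15≡17=r (all mod 26).

nmrer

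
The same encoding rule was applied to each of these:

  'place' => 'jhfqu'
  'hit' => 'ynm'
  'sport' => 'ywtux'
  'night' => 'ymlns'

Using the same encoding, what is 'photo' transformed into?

tytmu

Two steps: reverse the string, then apply a Caesar shift of +5.
For photo: reverse → otohp; then shift: o+5=t, t+5=y, o+5=t, h+5=m, p+5=u.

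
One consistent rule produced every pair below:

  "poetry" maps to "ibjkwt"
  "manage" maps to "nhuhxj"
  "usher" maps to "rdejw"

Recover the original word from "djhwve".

p(15)→i(8) and o(14)→b(1) fit y≡7x+7 (mod 26); the inverse of 7 mod 26 is 15. Each letter's alphabet position (a=0..z=25) is mapped through 7·x+7 mod 26 — an affine cipher.
Undoing it on djhwve: d(3)→15·(3−7)≡18=s; j(9)→15·(9−7)≡4=e; h(7)→15·(7−7)≡0=a; w(22)→15·(22−7)≡17=r; v(21)→15·(21−7)≡2=c; e(4)→15·(4−7)≡7=h (all mod 26).

search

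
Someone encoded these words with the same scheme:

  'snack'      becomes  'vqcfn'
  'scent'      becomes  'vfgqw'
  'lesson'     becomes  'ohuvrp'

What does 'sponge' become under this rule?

vsqqjg

It's a Vigenère-style cipher with numeric key [3,3,2]: position i shifts by key[i mod 3].
For sponge: s+3=v, p+3=s, o+2=q, n+3=q, g+3=j, e+2=g.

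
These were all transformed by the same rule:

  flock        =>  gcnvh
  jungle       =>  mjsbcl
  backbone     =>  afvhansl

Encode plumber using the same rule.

icjxaly

This is an affine cipher: with a=0,…,z=25, each position x becomes (21x+5) mod 26.
For plumber: p(15)→21·15+5≡8=i; l(11)→21·11+5≡2=c; u(20)→21·20+5≡9=j; m(12)→21·12+5≡23=x; b(1)→21·1+5≡0=a; e(4)→21·4+5≡11=l; r(17)→21·17+5≡24=y (all mod 26).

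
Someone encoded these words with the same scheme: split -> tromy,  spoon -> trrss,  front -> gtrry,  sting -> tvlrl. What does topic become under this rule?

uqsmh

In split: s→t is +1, p→r is +2, l→o is +3, i→m is +4 — the shift increases by 1 each position. The shift increases by 1 at each position, starting from +1: 1, 2, 3, ….
On topic: t+1=u, o+2=q, p+3=s, i+4=m, c+5=h.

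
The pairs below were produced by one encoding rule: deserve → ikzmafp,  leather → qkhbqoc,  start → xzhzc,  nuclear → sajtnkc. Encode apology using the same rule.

Letter i (0-indexed) is shifted by i+5, so successive shifts are 5, 6, 7, ….
On apology: a+5=f, p+6=v, o+7=v, l+8=t, o+9=x, g+10=q, y+11=j.

fvvtxqj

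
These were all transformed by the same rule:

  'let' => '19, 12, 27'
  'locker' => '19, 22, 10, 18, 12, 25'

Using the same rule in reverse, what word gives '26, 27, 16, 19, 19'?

still

l is letter #12 and maps to 19: an offset of 7. The number is (letter's place in the alphabet, a=1) + 7.
Decoding 26, 27, 16, 19, 19: 26→(26−7)÷1=19=s, 27→(27−7)÷1=20=t, 16→(16−7)÷1=9=i, 19→(19−7)÷1=12=l, 19→(19−7)÷1=12=l.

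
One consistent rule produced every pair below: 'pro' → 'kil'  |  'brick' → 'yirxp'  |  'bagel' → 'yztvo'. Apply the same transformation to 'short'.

hslig

Each pair mirrors across the alphabet (p↔k, r↔i, o↔l): positions sum to 25. This is the alphabet-reversal cipher (Atbash): a becomes z, b becomes y, etc.
Applying it to short: s↔h, h↔s, o↔l, r↔i, t↔g.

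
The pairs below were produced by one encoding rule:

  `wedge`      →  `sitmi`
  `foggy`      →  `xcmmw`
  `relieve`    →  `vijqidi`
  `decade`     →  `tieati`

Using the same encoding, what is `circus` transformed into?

w(22)→s(18) and e(4)→i(8) fit y≡15x+0 (mod 26); the inverse of 15 mod 26 is 7. This is an affine cipher: with a=0,…,z=25, each position x becomes (15x+0) mod 26.
For circus: c(2)→15·2+0≡4=e; i(8)→15·8+0≡16=q; r(17)→15·17+0≡21=v; c(2)→15·2+0≡4=e; u(20)→15·20+0≡14=o; s(18)→15·18+0≡10=k (all mod 26).

eqveok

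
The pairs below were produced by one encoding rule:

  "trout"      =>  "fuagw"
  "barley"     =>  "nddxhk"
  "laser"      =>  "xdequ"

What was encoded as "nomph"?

Shifts by position in trout: pos 0: t→f (+12), pos 1: r→u (+3), pos 2: o→a (+12), pos 3: u→g (+12), pos 4: t→w (+3) — repeating every 3. A repeating key of period 3 is used — shifts +12, +3, +12 over and over.
Reversing it on nomph: n−12=b, o−3=l, m−12=a, p−12=d, h−3=e.

blade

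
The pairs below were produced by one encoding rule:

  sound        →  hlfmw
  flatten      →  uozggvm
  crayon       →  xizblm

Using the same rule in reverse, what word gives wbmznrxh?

dynamics

Each pair mirrors across the alphabet (s↔h, o↔l, u↔f): positions sum to 25. Letters are reflected about the middle of the alphabet (position → 25−position): Atbash.
Reversing it on wbmznrxh: w↔d, b↔y, m↔n, z↔a, n↔m, r↔i, x↔c, h↔s.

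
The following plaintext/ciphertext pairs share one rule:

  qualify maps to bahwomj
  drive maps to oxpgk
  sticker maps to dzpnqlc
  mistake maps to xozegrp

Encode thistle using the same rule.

enpdzsp

Shifts by position in qualify: pos 0: q→b (+11), pos 1: u→a (+6), pos 2: a→h (+7), pos 3: l→w (+11), pos 4: i→o (+6), pos 5: f→m (+7) — repeating every 3. A repeating key of period 3 is used — shifts +11, +6, +7 over and over.
On thistle: t+11=e, h+6=n, i+7=p, s+11=d, t+6=z, l+7=s, e+11=p.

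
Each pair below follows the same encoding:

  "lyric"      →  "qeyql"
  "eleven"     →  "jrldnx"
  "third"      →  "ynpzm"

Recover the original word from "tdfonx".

The shift increases by 1 at each position, starting from +5: 5, 6, 7, ….
Reversing it on tdfonx: t−5=o, d−6=x, f−7=y, o−8=g, n−9=e, x−10=n.

oxygen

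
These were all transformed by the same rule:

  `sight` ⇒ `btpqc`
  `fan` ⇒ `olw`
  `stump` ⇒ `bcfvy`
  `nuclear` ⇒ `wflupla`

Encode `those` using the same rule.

The rule splits by letter class: vowels +11, consonants +9.
Applying it to those: t(cons)+9=c, h(cons)+9=q, o(vowel)+11=z, s(cons)+9=b, e(vowel)+11=p.

cqzbp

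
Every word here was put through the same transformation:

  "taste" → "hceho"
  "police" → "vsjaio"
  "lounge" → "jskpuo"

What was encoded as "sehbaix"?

ostrich

t(19)→h(7) and a(0)→c(2) fit y≡3x+2 (mod 26); the inverse of 3 mod 26 is 9. Each letter's alphabet position (a=0..z=25) is mapped through 3·x+2 mod 26 — an affine cipher.
Reversing it on sehbaix: s(18)→9·(18−2)≡14=o; e(4)→9·(4−2)≡18=s; h(7)→9·(7−2)≡19=t; b(1)→9·(1−2)≡17=r; a(0)→9·(0−2)≡8=i; i(8)→9·(8−2)≡2=c; x(23)→9·(23−2)≡7=h (all mod 26).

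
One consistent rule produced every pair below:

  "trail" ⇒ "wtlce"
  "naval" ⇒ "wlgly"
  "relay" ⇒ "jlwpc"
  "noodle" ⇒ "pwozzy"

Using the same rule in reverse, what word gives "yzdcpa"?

person

The output letters match the input read backwards, each shifted +11: trail reversed is liart. The word is reversed, then every letter is shifted forward by 11.
Reversing it on yzdcpa: shift back: y−11=n, z−11=o, d−11=s, c−11=r, p−11=e, a−11=p → nosrep; then reverse → person.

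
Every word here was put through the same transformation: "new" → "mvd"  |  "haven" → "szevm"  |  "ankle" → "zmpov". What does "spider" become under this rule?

Each pair mirrors across the alphabet (n↔m, e↔v, w↔d): positions sum to 25. Each letter is replaced by its mirror in the alphabet: a↔z, b↔y, c↔x, and so on (the Atbash cipher).
On spider: s↔h, p↔k, i↔r, d↔w, e↔v, r↔i.

hkrwvi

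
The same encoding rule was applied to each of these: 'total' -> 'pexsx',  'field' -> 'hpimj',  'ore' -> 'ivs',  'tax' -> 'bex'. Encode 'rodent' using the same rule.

xrihsv

The output letters match the input read backwards, each shifted +4: total reversed is latot. Read the word backwards and shift each letter +4.
On rodent: reverse → tnedor; then shift: t+4=x, n+4=r, e+4=i, d+4=h, o+4=s, r+4=v.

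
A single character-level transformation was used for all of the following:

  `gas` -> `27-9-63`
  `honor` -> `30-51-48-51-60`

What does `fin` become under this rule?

With a=1..z=26, the number is 3·pos + 6.
Applying it to fin: f=6→24, i=9→33, n=14→48.

24-33-48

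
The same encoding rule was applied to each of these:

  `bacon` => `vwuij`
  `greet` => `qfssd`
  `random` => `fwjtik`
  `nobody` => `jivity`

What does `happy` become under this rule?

This is an affine cipher: with a=0,…,z=25, each position x becomes (25x+22) mod 26.
Applying it to happy: h(7)→25·7+22≡15=p; a(0)→25·0+22≡22=w; p(15)→25·15+22≡7=h; p(15)→25·15+22≡7=h; y(24)→25·24+22≡24=y (all mod 26).

pwhhy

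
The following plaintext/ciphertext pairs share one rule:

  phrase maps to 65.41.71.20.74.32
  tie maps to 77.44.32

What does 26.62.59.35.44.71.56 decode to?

confirm

p(#16)→65 and h(#8)→41: differences scale by 3, so n = 3·pos + 17. The formula is n = 3×(alphabet index, a=1) + 17.
Reversing it on 26.62.59.35.44.71.56: 26→(26−17)÷3=3=c, 62→(62−17)÷3=15=o, 59→(59−17)÷3=14=n, 35→(35−17)÷3=6=f, 44→(44−17)÷3=9=i, 71→(71−17)÷3=18=r, 56→(56−17)÷3=13=m.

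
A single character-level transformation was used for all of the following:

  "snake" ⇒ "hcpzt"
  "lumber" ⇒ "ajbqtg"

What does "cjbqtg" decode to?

This is a Caesar cipher with shift 15.
Undoing it on cjbqtg: c−15=n, j−15=u, b−15=m, q−15=b, t−15=e, g−15=r.

number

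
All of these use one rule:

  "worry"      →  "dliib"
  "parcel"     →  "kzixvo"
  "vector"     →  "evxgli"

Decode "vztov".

This is the alphabet-reversal cipher (Atbash): a becomes z, b becomes y, etc.
Undoing it on vztov: v↔e, z↔a, t↔g, o↔l, v↔e.

eagle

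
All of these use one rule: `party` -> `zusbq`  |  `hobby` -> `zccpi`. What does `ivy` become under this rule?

The output letters match the input read backwards, each shifted +1: party reversed is ytrap. Two steps: reverse the string, then apply a Caesar shift of +1.
For ivy: reverse → yvi; then shift: y+1=z, v+1=w, i+1=j.

zwj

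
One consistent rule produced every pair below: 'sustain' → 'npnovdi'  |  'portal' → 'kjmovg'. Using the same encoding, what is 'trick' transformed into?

Compare letters: s→n is +21, u→p is +21, s→n is +21 — a constant shift. This is a Caesar cipher with shift 21.
On trick: t+21=o, r+21=m, i+21=d, c+21=x, k+21=f.

omdxf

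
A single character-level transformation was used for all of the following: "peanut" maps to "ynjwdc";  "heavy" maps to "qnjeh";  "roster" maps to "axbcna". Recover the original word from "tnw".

Compare letters: p→y is +9, e→n is +9, a→j is +9 — a constant shift. Every letter moves 9 places later in the alphabet, wrapping around z→a.
Decoding tnw: t−9=k, n−9=e, w−9=n.

ken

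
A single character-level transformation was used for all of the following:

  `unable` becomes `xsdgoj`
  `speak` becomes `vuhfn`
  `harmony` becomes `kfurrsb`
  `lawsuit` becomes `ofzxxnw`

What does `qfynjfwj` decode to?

navigate

Shifts by position in unable: pos 0: u→x (+3), pos 1: n→s (+5), pos 2: a→d (+3), pos 3: b→g (+5) — repeating every 2. A repeating key of period 2 is used — shifts +3, +5 over and over.
Decoding qfynjfwj: q−3=n, f−5=a, y−3=v, n−5=i, j−3=g, f−5=a, w−3=t, j−5=e.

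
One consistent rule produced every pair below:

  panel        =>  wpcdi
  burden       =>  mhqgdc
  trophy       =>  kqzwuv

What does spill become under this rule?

p(15)→w(22) and a(0)→p(15) fit y≡23x+15 (mod 26); the inverse of 23 mod 26 is 17. Treating letters as 0–25, the rule is x ↦ 23x + 15 (mod 26).
For spill: s(18)→23·18+15≡13=n; p(15)→23·15+15≡22=w; i(8)→23·8+15≡17=r; l(11)→23·11+15≡8=i; l(11)→23·11+15≡8=i (all mod 26).

nwrii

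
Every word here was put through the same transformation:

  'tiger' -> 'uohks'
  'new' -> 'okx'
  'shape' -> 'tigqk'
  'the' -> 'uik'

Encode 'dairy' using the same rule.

The shift depends on letter class: consonant t→u is +1, but vowel i→o is +6. The rule splits by letter class: vowels +6, consonants +1.
For dairy: d(cons)+1=e, a(vowel)+6=g, i(vowel)+6=o, r(cons)+1=s, y(cons)+1=z.

egosz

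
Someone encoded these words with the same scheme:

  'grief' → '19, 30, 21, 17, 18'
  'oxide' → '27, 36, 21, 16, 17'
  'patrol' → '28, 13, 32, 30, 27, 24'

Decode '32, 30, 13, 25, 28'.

tramp

g is letter #7 and maps to 19: an offset of 12. Letters become their 1-based position plus 12 (so a→13, b→14, …).
Reversing it on 32, 30, 13, 25, 28: 32→(32−12)÷1=20=t, 30→(30−12)÷1=18=r, 13→(13−12)÷1=1=a, 25→(25−12)÷1=13=m, 28→(28−12)÷1=16=p.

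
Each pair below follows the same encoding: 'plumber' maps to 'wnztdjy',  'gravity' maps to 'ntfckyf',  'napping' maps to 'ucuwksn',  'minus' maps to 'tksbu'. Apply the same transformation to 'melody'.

Shifts by position in plumber: pos 0: p→w (+7), pos 1: l→n (+2), pos 2: u→z (+5), pos 3: m→t (+7), pos 4: b→d (+2), pos 5: e→j (+5) — repeating every 3. It's a Vigenère-style cipher with numeric key [7,2,5]: position i shifts by key[i mod 3].
On melody: m+7=t, e+2=g, l+5=q, o+7=v, d+2=f, y+5=d.

tgqvfd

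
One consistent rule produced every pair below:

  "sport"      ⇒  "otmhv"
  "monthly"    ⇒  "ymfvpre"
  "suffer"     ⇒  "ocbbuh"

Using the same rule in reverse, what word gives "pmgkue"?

Treating letters as 0–25, the rule is x ↦ 7x + 18 (mod 26).
Undoing it on pmgkue: p(15)→15·(15−18)≡7=h; m(12)→15·(12−18)≡14=o; g(6)→15·(6−18)≡2=c; k(10)→15·(10−18)≡10=k; u(20)→15·(20−18)≡4=e; e(4)→15·(4−18)≡24=y (all mod 26).

hockey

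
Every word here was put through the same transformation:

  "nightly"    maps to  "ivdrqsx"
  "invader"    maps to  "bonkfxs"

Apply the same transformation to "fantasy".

ickdxkp

The output letters match the input read backwards, each shifted +10: nightly reversed is ylthgin. The word is reversed, then every letter is shifted forward by 10.
Applying it to fantasy: reverse → ysatnaf; then shift: y+10=i, s+10=c, a+10=k, t+10=d, n+10=x, a+10=k, f+10=p.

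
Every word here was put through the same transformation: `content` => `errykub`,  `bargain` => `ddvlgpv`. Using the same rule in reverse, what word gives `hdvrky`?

farmer

Each letter shifts forward by (position + 2), i.e. 2, 3, 4, … — the shift grows by one for each successive letter.
Undoing it on hdvrky: h−2=f, d−3=a, v−4=r, r−5=m, k−6=e, y−7=r.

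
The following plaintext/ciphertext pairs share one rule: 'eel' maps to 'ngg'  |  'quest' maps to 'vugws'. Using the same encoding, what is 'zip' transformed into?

The output letters match the input read backwards, each shifted +2: eel reversed is lee. Read the word backwards and shift each letter +2.
For zip: reverse → piz; then shift: p+2=r, i+2=k, z+2=b.

rkb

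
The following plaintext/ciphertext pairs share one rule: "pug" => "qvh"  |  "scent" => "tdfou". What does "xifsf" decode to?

Compare letters: p→q is +1, u→v is +1, g→h is +1 — a constant shift. It's a constant shift of +1 (ROT1).
Decoding xifsf: x−1=w, i−1=h, f−1=e, s−1=r, f−1=e.

where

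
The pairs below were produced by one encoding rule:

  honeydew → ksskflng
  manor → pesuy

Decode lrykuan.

intense

In honeydew: h→k is +3, o→s is +4, n→s is +5, e→k is +6 — the shift increases by 1 each position. Letter i (0-indexed) is shifted by i+3, so successive shifts are 3, 4, 5, ….
Undoing it on lrykuan: l−3=i, r−4=n, y−5=t, k−6=e, u−7=n, a−8=s, n−9=e.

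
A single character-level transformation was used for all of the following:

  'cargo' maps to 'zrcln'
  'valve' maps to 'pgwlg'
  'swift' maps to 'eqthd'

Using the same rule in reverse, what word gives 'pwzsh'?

The output letters match the input read backwards, each shifted +11: cargo reversed is ograc. The word is reversed, then every letter is shifted forward by 11.
Undoing it on pwzsh: shift back: p−11=e, w−11=l, z−11=o, s−11=h, h−11=w → elohw; then reverse → whole.

whole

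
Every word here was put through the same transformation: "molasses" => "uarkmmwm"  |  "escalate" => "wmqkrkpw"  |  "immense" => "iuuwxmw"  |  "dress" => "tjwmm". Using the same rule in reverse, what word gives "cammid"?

gossip

m(12)→u(20) and o(14)→a(0) fit y≡3x+10 (mod 26); the inverse of 3 mod 26 is 9. This is an affine cipher: with a=0,…,z=25, each position x becomes (3x+10) mod 26.
Decoding cammid: c(2)→9·(2−10)≡6=g; a(0)→9·(0−10)≡14=o; m(12)→9·(12−10)≡18=s; m(12)→9·(12−10)≡18=s; i(8)→9·(8−10)≡8=i; d(3)→9·(3−10)≡15=p (all mod 26).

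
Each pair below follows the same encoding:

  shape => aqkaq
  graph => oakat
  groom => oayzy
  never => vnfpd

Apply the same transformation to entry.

mwdck

Each letter shifts forward by (position + 8), i.e. 8, 9, 10, … — the shift grows by one for each successive letter.
Applying it to entry: e+8=m, n+9=w, t+10=d, r+11=c, y+12=k.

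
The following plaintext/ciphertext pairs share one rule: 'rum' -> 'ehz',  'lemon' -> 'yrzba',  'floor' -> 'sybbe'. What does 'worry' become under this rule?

jbeel

Compare letters: r→e is +13, u→h is +13, m→z is +13 — a constant shift. This is a Caesar cipher with shift 13.
For worry: w+13=j, o+13=b, r+13=e, r+13=e, y+13=l.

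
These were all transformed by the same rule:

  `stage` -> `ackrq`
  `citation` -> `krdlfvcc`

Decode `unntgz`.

Each letter shifts forward by (position + 8), i.e. 8, 9, 10, … — the shift grows by one for each successive letter.
Undoing it on unntgz: u−8=m, n−9=e, n−10=d, t−11=i, g−12=u, z−13=m.

medium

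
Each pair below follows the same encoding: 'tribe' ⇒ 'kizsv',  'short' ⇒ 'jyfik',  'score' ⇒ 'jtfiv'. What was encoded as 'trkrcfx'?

catalog

Compare letters: t→k is +17, r→i is +17, i→z is +17 — a constant shift. This is a Caesar cipher with shift 17.
Decoding trkrcfx: t−17=c, r−17=a, k−17=t, r−17=a, c−17=l, f−17=o, x−17=g.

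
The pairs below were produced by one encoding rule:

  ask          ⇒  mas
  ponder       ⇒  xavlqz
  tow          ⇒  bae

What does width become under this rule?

eulbp

The shift depends on letter class: consonant s→a is +8, but vowel a→m is +12. The rule splits by letter class: vowels +12, consonants +8.
On width: w(cons)+8=e, i(vowel)+12=u, d(cons)+8=l, t(cons)+8=b, h(cons)+8=p.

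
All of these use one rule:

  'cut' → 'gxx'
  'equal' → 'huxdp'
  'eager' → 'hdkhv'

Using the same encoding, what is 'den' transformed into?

hhr

Two shifts are in play — +3 for a/e/i/o/u, +4 for every other letter.
Applying it to den: d(cons)+4=h, e(vowel)+3=h, n(cons)+4=r.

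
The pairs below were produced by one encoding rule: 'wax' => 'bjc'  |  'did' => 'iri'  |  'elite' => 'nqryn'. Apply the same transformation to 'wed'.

bni

Vowels shift forward by 9 and consonants shift forward by 5.
For wed: w(cons)+5=b, e(vowel)+9=n, d(cons)+5=i.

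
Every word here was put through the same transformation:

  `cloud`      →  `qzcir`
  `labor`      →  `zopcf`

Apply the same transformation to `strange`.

This is a Caesar cipher with shift 14.
On strange: s+14=g, t+14=h, r+14=f, a+14=o, n+14=b, g+14=u, e+14=s.

ghfobus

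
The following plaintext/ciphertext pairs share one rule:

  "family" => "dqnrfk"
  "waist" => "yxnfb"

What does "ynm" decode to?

The output letters match the input read backwards, each shifted +5: family reversed is ylimaf. Read the word backwards and shift each letter +5.
Decoding ynm: shift back: y−5=t, n−5=i, m−5=h → tih; then reverse → hit.

hit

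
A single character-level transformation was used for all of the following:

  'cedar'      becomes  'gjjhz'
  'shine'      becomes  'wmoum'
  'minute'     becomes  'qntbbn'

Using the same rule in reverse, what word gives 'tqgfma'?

In cedar: c→g is +4, e→j is +5, d→j is +6, a→h is +7 — the shift increases by 1 each position. Letter i (0-indexed) is shifted by i+4, so successive shifts are 4, 5, 6, ….
Undoing it on tqgfma: t−4=p, q−5=l, g−6=a, f−7=y, m−8=e, a−9=r.

player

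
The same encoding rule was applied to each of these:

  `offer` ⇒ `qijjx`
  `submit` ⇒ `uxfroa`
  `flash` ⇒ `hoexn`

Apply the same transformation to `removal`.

In offer: o→q is +2, f→i is +3, f→j is +4, e→j is +5 — the shift increases by 1 each position. Letter i (0-indexed) is shifted by i+2, so successive shifts are 2, 3, 4, ….
Applying it to removal: r+2=t, e+3=h, m+4=q, o+5=t, v+6=b, a+7=h, l+8=t.

thqtbht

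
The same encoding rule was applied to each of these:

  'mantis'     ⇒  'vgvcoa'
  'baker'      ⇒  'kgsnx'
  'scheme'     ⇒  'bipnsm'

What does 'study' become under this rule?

bzcme

Shifts by position in mantis: pos 0: m→v (+9), pos 1: a→g (+6), pos 2: n→v (+8), pos 3: t→c (+9), pos 4: i→o (+6), pos 5: s→a (+8) — repeating every 3. A repeating key of period 3 is used — shifts +9, +6, +8 over and over.
Applying it to study: s+9=b, t+6=z, u+8=c, d+9=m, y+6=e.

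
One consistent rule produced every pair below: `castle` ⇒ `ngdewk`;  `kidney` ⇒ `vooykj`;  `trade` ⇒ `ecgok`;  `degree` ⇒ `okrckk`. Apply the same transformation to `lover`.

The shift depends on letter class: consonant c→n is +11, but vowel a→g is +6. The rule splits by letter class: vowels +6, consonants +11.
On lover: l(cons)+11=w, o(vowel)+6=u, v(cons)+11=g, e(vowel)+6=k, r(cons)+11=c.

wugkc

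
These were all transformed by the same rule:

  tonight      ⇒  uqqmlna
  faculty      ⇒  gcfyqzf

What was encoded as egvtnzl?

despite

Each letter shifts forward by (position + 1), i.e. 1, 2, 3, … — the shift grows by one for each successive letter.
Undoing it on egvtnzl: e−1=d, g−2=e, v−3=s, t−4=p, n−5=i, z−6=t, l−7=e.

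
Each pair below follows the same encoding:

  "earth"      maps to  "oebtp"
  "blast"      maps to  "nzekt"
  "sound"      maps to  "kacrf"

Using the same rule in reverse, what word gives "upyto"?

This is an affine cipher: with a=0,…,z=25, each position x becomes (9x+4) mod 26.
Reversing it on upyto: u(20)→3·(20−4)≡22=w; p(15)→3·(15−4)≡7=h; y(24)→3·(24−4)≡8=i; t(19)→3·(19−4)≡19=t; o(14)→3·(14−4)≡4=e (all mod 26).

white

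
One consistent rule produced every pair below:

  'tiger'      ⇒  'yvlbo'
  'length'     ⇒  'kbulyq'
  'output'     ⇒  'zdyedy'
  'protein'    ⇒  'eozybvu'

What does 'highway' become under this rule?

qvlqnhx

t(19)→y(24) and i(8)→v(21) fit y≡5x+7 (mod 26); the inverse of 5 mod 26 is 21. Each letter's alphabet position (a=0..z=25) is mapped through 5·x+7 mod 26 — an affine cipher.
On highway: h(7)→5·7+7≡16=q; i(8)→5·8+7≡21=v; g(6)→5·6+7≡11=l; h(7)→5·7+7≡16=q; w(22)→5·22+7≡13=n; a(0)→5·0+7≡7=h; y(24)→5·24+7≡23=x (all mod 26).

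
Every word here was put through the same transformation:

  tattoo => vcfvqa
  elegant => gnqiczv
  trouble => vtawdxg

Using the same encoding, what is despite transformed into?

fgerkfg

Shifts by position in tattoo: pos 0: t→v (+2), pos 1: a→c (+2), pos 2: t→f (+12), pos 3: t→v (+2), pos 4: o→q (+2), pos 5: o→a (+12) — repeating every 3. It's a Vigenère-style cipher with numeric key [2,2,12]: position i shifts by key[i mod 3].
For despite: d+2=f, e+2=g, s+12=e, p+2=r, i+2=k, t+12=f, e+2=g.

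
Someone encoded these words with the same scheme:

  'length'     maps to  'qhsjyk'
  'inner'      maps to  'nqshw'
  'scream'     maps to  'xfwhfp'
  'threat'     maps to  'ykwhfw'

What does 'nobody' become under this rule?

Shifts by position in length: pos 0: l→q (+5), pos 1: e→h (+3), pos 2: n→s (+5), pos 3: g→j (+3) — repeating every 2. A repeating key of period 2 is used — shifts +5, +3 over and over.
On nobody: n+5=s, o+3=r, b+5=g, o+3=r, d+5=i, y+3=b.

srgrib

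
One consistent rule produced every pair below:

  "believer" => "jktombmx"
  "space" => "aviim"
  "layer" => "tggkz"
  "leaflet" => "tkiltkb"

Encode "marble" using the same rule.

The shifts repeat in a cycle of length 2: positions 0,1,… shift by +8, +6, then the pattern repeats.
On marble: m+8=u, a+6=g, r+8=z, b+6=h, l+8=t, e+6=k.

ugzhtk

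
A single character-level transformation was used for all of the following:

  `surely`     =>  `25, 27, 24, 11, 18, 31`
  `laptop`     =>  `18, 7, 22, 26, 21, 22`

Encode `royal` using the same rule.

s is letter #19 and maps to 25: an offset of 6. Letters become their 1-based position plus 6 (so a→7, b→8, …).
For royal: r=18→24, o=15→21, y=25→31, a=1→7, l=12→18.

24, 21, 31, 7, 18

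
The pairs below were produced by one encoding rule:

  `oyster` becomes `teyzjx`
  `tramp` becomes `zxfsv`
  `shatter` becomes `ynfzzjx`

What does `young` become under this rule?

The shift depends on letter class: consonant y→e is +6, but vowel o→t is +5. Vowels shift forward by 5 and consonants shift forward by 6.
For young: y(cons)+6=e, o(vowel)+5=t, u(vowel)+5=z, n(cons)+6=t, g(cons)+6=m.

etztm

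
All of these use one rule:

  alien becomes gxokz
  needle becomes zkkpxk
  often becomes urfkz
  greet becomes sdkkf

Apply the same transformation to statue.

efgfak

The shift depends on letter class: consonant l→x is +12, but vowel a→g is +6. Two shifts are in play — +6 for a/e/i/o/u, +12 for every other letter.
For statue: s(cons)+12=e, t(cons)+12=f, a(vowel)+6=g, t(cons)+12=f, u(vowel)+6=a, e(vowel)+6=k.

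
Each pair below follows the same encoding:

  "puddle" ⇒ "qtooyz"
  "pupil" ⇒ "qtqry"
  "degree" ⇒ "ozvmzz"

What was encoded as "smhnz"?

brake

p(15)→q(16) and u(20)→t(19) fit y≡11x+7 (mod 26); the inverse of 11 mod 26 is 19. Each letter's alphabet position (a=0..z=25) is mapped through 11·x+7 mod 26 — an affine cipher.
Decoding smhnz: s(18)→19·(18−7)≡1=b; m(12)→19·(12−7)≡17=r; h(7)→19·(7−7)≡0=a; n(13)→19·(13−7)≡10=k; z(25)→19·(25−7)≡4=e (all mod 26).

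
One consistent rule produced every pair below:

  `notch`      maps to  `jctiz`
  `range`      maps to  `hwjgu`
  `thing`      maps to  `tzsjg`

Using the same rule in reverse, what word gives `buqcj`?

demon

Treating letters as 0–25, the rule is x ↦ 19x + 22 (mod 26).
Decoding buqcj: b(1)→11·(1−22)≡3=d; u(20)→11·(20−22)≡4=e; q(16)→11·(16−22)≡12=m; c(2)→11·(2−22)≡14=o; j(9)→11·(9−22)≡13=n (all mod 26).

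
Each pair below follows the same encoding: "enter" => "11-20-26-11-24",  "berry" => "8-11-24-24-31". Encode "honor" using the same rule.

e is letter #5 and maps to 11: an offset of 6. Letters become their 1-based position plus 6 (so a→7, b→8, …).
Applying it to honor: h=8→14, o=15→21, n=14→20, o=15→21, r=18→24.

14-21-20-21-24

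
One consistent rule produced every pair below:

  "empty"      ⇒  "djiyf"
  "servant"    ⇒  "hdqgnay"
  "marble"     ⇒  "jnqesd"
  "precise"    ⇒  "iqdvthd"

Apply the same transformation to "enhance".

e(4)→d(3) and m(12)→j(9) fit y≡17x+13 (mod 26); the inverse of 17 mod 26 is 23. This is an affine cipher: with a=0,…,z=25, each position x becomes (17x+13) mod 26.
For enhance: e(4)→17·4+13≡3=d; n(13)→17·13+13≡0=a; h(7)→17·7+13≡2=c; a(0)→17·0+13≡13=n; n(13)→17·13+13≡0=a; c(2)→17·2+13≡21=v; e(4)→17·4+13≡3=d (all mod 26).

dacnavd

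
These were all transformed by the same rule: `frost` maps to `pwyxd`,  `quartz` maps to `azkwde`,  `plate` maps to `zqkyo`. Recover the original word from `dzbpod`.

turkey

Shifts by position in frost: pos 0: f→p (+10), pos 1: r→w (+5), pos 2: o→y (+10), pos 3: s→x (+5) — repeating every 2. The shifts repeat in a cycle of length 2: positions 0,1,… shift by +10, +5, then the pattern repeats.
Undoing it on dzbpod: d−10=t, z−5=u, b−10=r, p−5=k, o−10=e, d−5=y.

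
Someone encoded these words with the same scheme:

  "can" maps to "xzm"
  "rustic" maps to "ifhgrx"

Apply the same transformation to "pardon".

kziwlm

Each pair mirrors across the alphabet (c↔x, a↔z, n↔m): positions sum to 25. This is the alphabet-reversal cipher (Atbash): a becomes z, b becomes y, etc.
Applying it to pardon: p↔k, a↔z, r↔i, d↔w, o↔l, n↔m.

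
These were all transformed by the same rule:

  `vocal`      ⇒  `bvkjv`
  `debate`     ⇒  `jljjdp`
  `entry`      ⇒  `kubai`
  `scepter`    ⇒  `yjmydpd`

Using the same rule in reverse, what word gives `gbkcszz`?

auction

In vocal: v→b is +6, o→v is +7, c→k is +8, a→j is +9 — the shift increases by 1 each position. Letter i (0-indexed) is shifted by i+6, so successive shifts are 6, 7, 8, ….
Decoding gbkcszz: g−6=a, b−7=u, k−8=c, c−9=t, s−10=i, z−11=o, z−12=n.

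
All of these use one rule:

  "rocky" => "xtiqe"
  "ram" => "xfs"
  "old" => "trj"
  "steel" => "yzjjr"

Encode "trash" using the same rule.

The shift depends on letter class: consonant r→x is +6, but vowel o→t is +5. The rule splits by letter class: vowels +5, consonants +6.
For trash: t(cons)+6=z, r(cons)+6=x, a(vowel)+5=f, s(cons)+6=y, h(cons)+6=n.

zxfyn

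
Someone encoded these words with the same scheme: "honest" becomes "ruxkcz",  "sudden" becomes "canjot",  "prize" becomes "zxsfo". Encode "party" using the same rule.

zgbzi

Shifts by position in honest: pos 0: h→r (+10), pos 1: o→u (+6), pos 2: n→x (+10), pos 3: e→k (+6) — repeating every 2. It's a Vigenère-style cipher with numeric key [10,6]: position i shifts by key[i mod 2].
On party: p+10=z, a+6=g, r+10=b, t+6=z, y+10=i.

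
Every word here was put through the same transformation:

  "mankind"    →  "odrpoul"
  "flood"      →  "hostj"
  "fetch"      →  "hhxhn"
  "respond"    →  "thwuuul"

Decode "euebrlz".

The shift increases by 1 at each position, starting from +2: 2, 3, 4, ….
Decoding euebrlz: e−2=c, u−3=r, e−4=a, b−5=w, r−6=l, l−7=e, z−8=r.

crawler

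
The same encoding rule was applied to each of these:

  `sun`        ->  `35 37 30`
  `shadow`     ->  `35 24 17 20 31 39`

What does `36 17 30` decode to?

s is letter #19 and maps to 35: an offset of 16. Each letter is replaced by its alphabet position (a=1..z=26) + 16.
Undoing it on 36 17 30: 36→(36−16)÷1=20=t, 17→(17−16)÷1=1=a, 30→(30−16)÷1=14=n.

tan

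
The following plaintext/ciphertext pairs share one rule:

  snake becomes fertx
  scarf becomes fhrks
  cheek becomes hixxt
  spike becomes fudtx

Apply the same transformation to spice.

s(18)→f(5) and n(13)→e(4) fit y≡21x+17 (mod 26); the inverse of 21 mod 26 is 5. Treating letters as 0–25, the rule is x ↦ 21x + 17 (mod 26).
Applying it to spice: s(18)→21·18+17≡5=f; p(15)→21·15+17≡20=u; i(8)→21·8+17≡3=d; c(2)→21·2+17≡7=h; e(4)→21·4+17≡23=x (all mod 26).

fudhx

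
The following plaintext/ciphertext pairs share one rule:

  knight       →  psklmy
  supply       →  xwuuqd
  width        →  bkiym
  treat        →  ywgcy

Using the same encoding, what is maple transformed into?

rcuqg

The shift depends on letter class: consonant k→p is +5, but vowel i→k is +2. Vowels shift forward by 2 and consonants shift forward by 5.
On maple: m(cons)+5=r, a(vowel)+2=c, p(cons)+5=u, l(cons)+5=q, e(vowel)+2=g.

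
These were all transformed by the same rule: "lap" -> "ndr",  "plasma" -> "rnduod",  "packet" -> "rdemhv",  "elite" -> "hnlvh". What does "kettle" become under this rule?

Two shifts are in play — +3 for a/e/i/o/u, +2 for every other letter.
For kettle: k(cons)+2=m, e(vowel)+3=h, t(cons)+2=v, t(cons)+2=v, l(cons)+2=n, e(vowel)+3=h.

mhvvnh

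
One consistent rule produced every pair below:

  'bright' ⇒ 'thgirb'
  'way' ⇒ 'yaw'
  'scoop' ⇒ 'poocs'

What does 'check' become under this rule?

kcehc

The output letters match the input read backwards: bright reversed is thgirb. It's just the letters in reverse order.
Applying it to check: reverse → kcehc.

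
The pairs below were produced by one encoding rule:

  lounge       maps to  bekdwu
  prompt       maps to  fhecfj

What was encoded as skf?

cup

Compare letters: l→b is +16, o→e is +16, u→k is +16 — a constant shift. This is a Caesar cipher with shift 16.
Decoding skf: s−16=c, k−16=u, f−16=p.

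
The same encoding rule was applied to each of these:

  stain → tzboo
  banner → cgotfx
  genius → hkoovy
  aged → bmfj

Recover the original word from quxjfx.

powder

Shifts by position in stain: pos 0: s→t (+1), pos 1: t→z (+6), pos 2: a→b (+1), pos 3: i→o (+6) — repeating every 2. The shifts repeat in a cycle of length 2: positions 0,1,… shift by +1, +6, then the pattern repeats.
Decoding quxjfx: q−1=p, u−6=o, x−1=w, j−6=d, f−1=e, x−6=r.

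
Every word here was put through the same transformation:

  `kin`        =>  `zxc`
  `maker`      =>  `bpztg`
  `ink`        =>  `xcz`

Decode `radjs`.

cloud

Compare letters: k→z is +15, i→x is +15, n→c is +15 — a constant shift. Each letter is shifted forward by 15 in the alphabet (a Caesar shift of +15).
Undoing it on radjs: r−15=c, a−15=l, d−15=o, j−15=u, s−15=d.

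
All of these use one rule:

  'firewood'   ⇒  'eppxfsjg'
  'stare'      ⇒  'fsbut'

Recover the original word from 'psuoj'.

The output letters match the input read backwards, each shifted +1: firewood reversed is doowerif. Two steps: reverse the string, then apply a Caesar shift of +1.
Reversing it on psuoj: shift back: p−1=o, s−1=r, u−1=t, o−1=n, j−1=i → ortni; then reverse → intro.

intro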